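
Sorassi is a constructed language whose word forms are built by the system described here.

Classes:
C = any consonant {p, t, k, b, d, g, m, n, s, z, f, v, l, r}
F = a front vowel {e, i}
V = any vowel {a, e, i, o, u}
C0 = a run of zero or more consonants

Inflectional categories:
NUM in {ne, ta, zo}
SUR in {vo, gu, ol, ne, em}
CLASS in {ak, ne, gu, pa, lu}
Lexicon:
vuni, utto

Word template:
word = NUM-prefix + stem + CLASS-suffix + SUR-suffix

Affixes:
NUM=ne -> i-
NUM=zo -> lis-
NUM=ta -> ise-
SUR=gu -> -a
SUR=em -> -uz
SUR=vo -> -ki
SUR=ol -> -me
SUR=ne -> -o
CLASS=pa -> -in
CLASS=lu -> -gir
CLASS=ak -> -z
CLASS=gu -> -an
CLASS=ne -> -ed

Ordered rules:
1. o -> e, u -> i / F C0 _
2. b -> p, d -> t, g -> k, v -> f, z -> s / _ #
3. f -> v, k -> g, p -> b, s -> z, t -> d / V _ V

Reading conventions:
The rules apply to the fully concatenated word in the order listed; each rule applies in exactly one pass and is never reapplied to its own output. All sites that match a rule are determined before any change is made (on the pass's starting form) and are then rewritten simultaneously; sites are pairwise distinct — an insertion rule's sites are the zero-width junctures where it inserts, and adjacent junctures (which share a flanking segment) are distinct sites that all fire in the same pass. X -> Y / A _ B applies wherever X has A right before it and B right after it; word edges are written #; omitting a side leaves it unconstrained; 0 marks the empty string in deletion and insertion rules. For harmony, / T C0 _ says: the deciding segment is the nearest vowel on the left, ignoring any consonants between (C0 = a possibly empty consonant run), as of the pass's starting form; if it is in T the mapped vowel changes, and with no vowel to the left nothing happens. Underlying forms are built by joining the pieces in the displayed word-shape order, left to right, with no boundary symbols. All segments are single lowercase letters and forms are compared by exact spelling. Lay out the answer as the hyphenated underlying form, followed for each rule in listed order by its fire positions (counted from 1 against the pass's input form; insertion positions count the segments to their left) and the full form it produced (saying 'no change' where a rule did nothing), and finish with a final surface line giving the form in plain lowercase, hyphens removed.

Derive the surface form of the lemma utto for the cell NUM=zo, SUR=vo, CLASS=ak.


underlying: lis-utto-z-ki
1. o -> e, u -> i / F C0 _: fires at position(s) 4: lisittozki
2. b -> p, d -> t, g -> k, v -> f, z -> s / _ #: no change
3. f -> v, k -> g, p -> b, s -> z, t -> d / V _ V: fires at position(s) 3: lizittozki
surface: lizittozki


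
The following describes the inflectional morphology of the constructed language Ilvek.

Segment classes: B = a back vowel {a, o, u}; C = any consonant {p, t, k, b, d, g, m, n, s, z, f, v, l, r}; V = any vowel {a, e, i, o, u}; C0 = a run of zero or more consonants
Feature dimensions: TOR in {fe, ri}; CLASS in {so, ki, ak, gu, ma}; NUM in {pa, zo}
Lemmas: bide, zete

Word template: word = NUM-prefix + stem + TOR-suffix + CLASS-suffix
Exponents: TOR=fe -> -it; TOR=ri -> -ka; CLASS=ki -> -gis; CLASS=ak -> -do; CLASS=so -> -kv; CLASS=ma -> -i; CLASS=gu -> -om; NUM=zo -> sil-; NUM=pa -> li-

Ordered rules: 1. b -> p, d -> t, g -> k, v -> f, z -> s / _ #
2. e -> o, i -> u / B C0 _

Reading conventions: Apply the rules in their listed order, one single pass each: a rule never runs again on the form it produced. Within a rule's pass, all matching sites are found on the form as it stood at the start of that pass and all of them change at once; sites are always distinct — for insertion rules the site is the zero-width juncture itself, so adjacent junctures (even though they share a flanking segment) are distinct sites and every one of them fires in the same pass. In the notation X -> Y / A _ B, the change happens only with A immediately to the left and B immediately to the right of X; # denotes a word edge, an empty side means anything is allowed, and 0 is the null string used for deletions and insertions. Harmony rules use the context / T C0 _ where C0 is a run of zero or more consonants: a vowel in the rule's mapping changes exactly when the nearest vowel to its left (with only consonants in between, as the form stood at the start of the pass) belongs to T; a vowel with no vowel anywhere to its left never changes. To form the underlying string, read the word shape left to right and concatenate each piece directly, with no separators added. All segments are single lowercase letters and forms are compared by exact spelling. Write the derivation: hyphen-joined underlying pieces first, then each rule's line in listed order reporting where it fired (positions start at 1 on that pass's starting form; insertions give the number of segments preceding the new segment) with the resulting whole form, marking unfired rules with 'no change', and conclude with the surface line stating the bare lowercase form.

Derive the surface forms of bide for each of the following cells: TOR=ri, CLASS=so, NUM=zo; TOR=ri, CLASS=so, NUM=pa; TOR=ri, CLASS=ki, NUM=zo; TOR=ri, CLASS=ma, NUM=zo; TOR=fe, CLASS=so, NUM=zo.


cell TOR=ri, CLASS=so, NUM=zo:
underlying: sil-bide-ka-kv
1. b -> p, d -> t, g -> k, v -> f, z -> s / _ #: fires at position(s) 11: silbidekakf
2. e -> o, i -> u / B C0 _: no change
surface: silbidekakf

cell TOR=ri, CLASS=so, NUM=pa:
underlying: li-bide-ka-kv
1. b -> p, d -> t, g -> k, v -> f, z -> s / _ #: fires at position(s) 10: libidekakf
2. e -> o, i -> u / B C0 _: no change
surface: libidekakf

cell TOR=ri, CLASS=ki, NUM=zo:
underlying: sil-bide-ka-gis
1. b -> p, d -> t, g -> k, v -> f, z -> s / _ #: no change
2. e -> o, i -> u / B C0 _: fires at position(s) 11: silbidekagus
surface: silbidekagus

cell TOR=ri, CLASS=ma, NUM=zo:
underlying: sil-bide-ka-i
1. b -> p, d -> t, g -> k, v -> f, z -> s / _ #: no change
2. e -> o, i -> u / B C0 _: fires at position(s) 10: silbidekau
surface: silbidekau

cell TOR=fe, CLASS=so, NUM=zo:
underlying: sil-bide-it-kv
1. b -> p, d -> t, g -> k, v -> f, z -> s / _ #: fires at position(s) 11: silbideitkf
2. e -> o, i -> u / B C0 _: no change
surface: silbideitkf


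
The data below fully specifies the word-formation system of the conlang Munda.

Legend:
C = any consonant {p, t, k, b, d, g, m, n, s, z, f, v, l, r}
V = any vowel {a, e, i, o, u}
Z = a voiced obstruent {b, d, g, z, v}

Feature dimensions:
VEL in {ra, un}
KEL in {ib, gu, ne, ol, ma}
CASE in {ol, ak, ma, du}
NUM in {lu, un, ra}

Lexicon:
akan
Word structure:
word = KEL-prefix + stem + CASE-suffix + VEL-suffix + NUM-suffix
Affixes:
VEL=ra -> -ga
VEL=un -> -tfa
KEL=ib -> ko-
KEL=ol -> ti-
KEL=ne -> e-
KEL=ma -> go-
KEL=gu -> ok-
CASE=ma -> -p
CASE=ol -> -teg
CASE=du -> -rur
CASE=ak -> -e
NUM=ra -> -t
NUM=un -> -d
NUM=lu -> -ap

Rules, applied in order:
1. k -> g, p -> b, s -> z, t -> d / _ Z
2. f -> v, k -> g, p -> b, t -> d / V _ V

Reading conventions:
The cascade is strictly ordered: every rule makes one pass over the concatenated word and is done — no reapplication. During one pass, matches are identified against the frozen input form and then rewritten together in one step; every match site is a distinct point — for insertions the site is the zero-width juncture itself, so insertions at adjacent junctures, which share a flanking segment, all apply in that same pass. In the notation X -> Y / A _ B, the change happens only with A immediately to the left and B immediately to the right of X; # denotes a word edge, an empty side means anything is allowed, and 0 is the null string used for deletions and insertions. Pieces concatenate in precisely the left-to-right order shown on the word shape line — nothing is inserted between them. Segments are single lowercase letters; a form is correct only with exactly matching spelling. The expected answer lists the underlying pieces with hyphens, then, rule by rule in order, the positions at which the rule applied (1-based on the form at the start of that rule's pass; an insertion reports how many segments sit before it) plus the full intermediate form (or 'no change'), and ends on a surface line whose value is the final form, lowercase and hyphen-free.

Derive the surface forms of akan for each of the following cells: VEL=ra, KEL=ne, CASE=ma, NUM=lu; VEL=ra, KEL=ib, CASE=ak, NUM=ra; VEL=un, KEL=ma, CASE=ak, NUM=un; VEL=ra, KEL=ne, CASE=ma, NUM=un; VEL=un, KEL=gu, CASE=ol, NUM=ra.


cell VEL=ra, KEL=ne, CASE=ma, NUM=lu:
underlying: e-akan-p-ga-ap
1. k -> g, p -> b, s -> z, t -> d / _ Z: fires at position(s) 6: eakanbgaap
2. f -> v, k -> g, p -> b, t -> d / V _ V: fires at position(s) 3: eaganbgaap
surface: eaganbgaap

cell VEL=ra, KEL=ib, CASE=ak, NUM=ra:
underlying: ko-akan-e-ga-t
1. k -> g, p -> b, s -> z, t -> d / _ Z: no change
2. f -> v, k -> g, p -> b, t -> d / V _ V: fires at position(s) 4: koaganegat
surface: koaganegat

cell VEL=un, KEL=ma, CASE=ak, NUM=un:
underlying: go-akan-e-tfa-d
1. k -> g, p -> b, s -> z, t -> d / _ Z: no change
2. f -> v, k -> g, p -> b, t -> d / V _ V: fires at position(s) 4: goaganetfad
surface: goaganetfad

cell VEL=ra, KEL=ne, CASE=ma, NUM=un:
underlying: e-akan-p-ga-d
1. k -> g, p -> b, s -> z, t -> d / _ Z: fires at position(s) 6: eakanbgad
2. f -> v, k -> g, p -> b, t -> d / V _ V: fires at position(s) 3: eaganbgad
surface: eaganbgad

cell VEL=un, KEL=gu, CASE=ol, NUM=ra:
underlying: ok-akan-teg-tfa-t
1. k -> g, p -> b, s -> z, t -> d / _ Z: no change
2. f -> v, k -> g, p -> b, t -> d / V _ V: fires at position(s) 2, 4: ogagantegtfat
surface: ogagantegtfat


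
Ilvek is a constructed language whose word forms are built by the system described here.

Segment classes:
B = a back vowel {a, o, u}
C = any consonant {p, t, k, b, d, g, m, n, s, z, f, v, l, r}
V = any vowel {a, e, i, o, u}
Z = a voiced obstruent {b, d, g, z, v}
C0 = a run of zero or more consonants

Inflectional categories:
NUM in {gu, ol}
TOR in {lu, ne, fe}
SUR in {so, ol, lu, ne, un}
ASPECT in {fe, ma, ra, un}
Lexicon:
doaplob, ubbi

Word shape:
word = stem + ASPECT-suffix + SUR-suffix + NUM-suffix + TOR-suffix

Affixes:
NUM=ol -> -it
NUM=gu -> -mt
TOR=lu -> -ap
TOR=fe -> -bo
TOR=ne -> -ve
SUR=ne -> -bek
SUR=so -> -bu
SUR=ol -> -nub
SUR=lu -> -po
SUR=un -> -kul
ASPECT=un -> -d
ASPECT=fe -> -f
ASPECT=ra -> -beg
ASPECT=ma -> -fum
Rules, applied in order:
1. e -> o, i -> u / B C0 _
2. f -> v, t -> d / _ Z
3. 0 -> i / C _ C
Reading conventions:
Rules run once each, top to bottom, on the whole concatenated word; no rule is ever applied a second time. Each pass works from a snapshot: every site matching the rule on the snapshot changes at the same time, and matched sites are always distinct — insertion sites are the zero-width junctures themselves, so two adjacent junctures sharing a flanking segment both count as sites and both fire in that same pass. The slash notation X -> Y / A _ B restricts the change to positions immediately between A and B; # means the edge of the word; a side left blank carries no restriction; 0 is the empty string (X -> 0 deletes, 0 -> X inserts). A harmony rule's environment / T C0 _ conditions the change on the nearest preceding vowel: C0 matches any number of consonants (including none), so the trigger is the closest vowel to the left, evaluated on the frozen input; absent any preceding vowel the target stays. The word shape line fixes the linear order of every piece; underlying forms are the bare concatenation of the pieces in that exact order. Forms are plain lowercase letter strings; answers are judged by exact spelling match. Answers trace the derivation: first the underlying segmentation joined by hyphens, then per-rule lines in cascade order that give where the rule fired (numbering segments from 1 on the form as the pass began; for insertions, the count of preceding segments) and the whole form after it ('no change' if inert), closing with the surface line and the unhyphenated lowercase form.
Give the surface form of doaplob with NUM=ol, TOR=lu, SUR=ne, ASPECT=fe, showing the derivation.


underlying: doaplob-f-bek-it-ap
1. e -> o, i -> u / B C0 _: fires at position(s) 10: doaplobfbokitap
2. f -> v, t -> d / _ Z: fires at position(s) 8: doaplobvbokitap
3. 0 -> i / C _ C: inserts after position(s) 4, 7, 8: doapilobivibokitap
surface: doapilobivibokitap


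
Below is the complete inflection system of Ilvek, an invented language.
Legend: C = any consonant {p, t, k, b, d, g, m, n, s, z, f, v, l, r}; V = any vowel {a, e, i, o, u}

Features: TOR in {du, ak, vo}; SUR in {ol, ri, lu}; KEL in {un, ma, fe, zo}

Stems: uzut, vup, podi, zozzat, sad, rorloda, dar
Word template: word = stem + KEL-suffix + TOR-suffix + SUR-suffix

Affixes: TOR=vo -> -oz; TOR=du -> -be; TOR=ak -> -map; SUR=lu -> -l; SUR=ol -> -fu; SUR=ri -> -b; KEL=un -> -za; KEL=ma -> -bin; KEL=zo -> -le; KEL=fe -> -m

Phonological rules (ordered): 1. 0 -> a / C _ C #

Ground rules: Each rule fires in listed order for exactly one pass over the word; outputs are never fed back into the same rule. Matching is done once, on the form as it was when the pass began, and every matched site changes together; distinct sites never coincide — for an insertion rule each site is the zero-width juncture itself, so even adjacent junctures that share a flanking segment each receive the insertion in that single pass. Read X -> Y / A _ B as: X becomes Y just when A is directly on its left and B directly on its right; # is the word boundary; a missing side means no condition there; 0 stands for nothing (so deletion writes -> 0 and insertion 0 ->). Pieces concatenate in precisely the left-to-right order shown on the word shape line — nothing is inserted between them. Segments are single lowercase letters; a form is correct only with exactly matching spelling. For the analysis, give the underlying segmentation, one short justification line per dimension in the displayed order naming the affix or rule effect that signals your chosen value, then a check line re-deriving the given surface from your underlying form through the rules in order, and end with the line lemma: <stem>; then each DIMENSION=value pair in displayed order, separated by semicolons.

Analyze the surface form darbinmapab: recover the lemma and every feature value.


underlying: dar-bin-map-b
TOR=ak - signalled by the affix -map
SUR=ri - signalled by the affix -b
KEL=ma - signalled by the affix -bin
check: darbinmapb -> darbinmapab
lemma: dar; TOR=ak; SUR=ri; KEL=ma


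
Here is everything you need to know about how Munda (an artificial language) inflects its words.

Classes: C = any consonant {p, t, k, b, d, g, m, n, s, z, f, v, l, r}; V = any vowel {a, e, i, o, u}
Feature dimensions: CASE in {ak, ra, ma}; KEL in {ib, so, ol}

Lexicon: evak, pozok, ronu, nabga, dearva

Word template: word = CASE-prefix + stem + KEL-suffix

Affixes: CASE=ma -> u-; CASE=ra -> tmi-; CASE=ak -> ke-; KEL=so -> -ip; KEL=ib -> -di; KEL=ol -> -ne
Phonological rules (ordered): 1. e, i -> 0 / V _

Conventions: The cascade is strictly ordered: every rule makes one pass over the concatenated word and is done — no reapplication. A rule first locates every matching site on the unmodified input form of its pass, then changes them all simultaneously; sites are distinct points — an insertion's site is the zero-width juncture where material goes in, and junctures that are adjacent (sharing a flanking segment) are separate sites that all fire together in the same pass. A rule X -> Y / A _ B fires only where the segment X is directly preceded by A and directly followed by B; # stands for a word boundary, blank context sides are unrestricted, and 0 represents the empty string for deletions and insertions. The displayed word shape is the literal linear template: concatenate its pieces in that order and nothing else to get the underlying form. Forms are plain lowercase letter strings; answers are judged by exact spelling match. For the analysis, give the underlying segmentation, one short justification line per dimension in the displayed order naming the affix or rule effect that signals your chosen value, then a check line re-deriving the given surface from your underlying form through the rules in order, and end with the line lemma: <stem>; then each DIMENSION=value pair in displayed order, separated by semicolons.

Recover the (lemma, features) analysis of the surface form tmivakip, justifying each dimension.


underlying: tmi-evak-ip
CASE=ra - signalled by the affix tmi-
KEL=so - signalled by the affix -ip
check: tmievakip -> tmivakip
lemma: evak; CASE=ra; KEL=so


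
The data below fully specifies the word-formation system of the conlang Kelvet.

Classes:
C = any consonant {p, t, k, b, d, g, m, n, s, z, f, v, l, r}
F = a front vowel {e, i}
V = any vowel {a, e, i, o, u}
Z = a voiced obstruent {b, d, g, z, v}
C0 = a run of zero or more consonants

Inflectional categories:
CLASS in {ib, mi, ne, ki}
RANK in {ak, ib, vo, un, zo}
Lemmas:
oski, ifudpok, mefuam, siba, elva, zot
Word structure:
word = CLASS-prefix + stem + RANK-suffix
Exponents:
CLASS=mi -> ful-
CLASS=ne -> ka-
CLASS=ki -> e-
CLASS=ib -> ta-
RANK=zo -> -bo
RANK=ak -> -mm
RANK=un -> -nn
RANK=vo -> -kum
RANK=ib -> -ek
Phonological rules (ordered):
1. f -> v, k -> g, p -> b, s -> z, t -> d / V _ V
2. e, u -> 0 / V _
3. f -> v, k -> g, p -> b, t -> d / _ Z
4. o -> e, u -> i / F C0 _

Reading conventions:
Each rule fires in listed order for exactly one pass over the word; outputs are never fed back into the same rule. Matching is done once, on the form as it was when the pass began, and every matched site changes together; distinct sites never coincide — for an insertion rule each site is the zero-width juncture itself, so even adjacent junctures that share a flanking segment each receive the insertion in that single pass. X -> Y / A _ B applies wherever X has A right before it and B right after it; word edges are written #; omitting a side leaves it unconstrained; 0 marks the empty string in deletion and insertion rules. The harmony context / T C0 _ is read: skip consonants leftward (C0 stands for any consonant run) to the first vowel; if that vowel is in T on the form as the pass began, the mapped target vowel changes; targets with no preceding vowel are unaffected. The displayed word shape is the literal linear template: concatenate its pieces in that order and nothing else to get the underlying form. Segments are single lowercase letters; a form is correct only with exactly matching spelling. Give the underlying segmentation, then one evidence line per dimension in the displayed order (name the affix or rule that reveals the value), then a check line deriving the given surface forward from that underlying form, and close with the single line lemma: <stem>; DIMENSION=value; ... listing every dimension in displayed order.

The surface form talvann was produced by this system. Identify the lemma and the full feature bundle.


underlying: ta-elva-nn
CLASS=ib - signalled by the affix ta-
RANK=un - signalled by the affix -nn
check: taelvann -> taelvann -> talvann -> talvann -> talvann
lemma: elva; CLASS=ib; RANK=un


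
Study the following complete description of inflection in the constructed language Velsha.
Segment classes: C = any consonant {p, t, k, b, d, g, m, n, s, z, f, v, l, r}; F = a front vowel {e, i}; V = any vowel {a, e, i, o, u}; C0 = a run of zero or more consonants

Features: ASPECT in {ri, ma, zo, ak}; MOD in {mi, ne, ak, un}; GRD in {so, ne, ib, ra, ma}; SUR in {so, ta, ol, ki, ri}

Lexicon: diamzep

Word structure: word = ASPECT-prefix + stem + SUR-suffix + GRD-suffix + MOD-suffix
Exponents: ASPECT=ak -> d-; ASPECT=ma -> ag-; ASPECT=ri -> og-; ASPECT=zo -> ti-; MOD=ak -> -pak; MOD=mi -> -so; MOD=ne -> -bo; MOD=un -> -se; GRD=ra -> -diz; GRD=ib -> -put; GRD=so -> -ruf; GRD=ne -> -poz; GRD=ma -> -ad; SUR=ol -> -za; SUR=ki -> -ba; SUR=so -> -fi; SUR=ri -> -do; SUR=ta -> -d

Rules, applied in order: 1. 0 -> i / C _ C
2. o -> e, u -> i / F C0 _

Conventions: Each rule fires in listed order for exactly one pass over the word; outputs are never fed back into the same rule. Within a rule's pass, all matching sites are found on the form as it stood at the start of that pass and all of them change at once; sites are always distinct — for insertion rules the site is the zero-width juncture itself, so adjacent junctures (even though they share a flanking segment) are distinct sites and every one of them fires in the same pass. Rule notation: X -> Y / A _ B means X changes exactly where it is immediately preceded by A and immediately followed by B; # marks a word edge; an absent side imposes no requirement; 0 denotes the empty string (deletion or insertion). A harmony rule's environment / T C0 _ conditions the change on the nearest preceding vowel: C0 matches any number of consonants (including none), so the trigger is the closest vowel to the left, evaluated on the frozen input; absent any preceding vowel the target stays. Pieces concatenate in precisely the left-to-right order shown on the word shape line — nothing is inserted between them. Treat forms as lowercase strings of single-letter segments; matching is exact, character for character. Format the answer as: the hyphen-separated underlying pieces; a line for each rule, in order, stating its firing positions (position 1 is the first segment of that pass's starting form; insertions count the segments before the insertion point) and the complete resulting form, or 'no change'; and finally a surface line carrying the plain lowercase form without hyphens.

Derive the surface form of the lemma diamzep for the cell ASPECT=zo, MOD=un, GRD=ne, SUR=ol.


underlying: ti-diamzep-za-poz-se
1. 0 -> i / C _ C: inserts after position(s) 6, 9, 14: tidiamizepizapozise
2. o -> e, u -> i / F C0 _: no change
surface: tidiamizepizapozise


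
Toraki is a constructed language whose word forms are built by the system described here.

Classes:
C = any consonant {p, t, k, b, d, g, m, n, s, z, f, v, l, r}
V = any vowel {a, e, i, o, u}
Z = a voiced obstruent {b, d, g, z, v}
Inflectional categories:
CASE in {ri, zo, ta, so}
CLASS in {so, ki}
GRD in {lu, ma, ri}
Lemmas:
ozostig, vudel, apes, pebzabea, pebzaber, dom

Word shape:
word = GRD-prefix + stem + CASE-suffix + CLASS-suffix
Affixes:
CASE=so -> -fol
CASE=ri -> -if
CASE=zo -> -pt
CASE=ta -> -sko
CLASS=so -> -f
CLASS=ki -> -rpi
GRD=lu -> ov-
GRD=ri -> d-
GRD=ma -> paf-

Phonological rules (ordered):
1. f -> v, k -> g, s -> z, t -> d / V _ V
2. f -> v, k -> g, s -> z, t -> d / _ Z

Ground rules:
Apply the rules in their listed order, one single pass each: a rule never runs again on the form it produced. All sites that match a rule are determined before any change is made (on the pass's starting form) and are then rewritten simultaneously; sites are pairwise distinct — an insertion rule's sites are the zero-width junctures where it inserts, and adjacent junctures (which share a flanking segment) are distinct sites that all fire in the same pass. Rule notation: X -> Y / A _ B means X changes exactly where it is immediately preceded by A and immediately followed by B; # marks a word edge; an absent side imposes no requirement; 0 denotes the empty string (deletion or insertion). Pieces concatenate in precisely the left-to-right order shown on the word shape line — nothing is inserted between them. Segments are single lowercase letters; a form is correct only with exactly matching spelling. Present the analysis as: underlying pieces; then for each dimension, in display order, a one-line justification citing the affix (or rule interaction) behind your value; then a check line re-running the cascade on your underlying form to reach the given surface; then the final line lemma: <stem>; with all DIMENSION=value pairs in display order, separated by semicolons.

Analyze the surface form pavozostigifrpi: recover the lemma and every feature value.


underlying: paf-ozostig-if-rpi
CASE=ri - signalled by the affix -if
CLASS=ki - signalled by the affix -rpi
GRD=ma - signalled by the affix paf-
check: pafozostigifrpi -> pavozostigifrpi -> pavozostigifrpi
lemma: ozostig; CASE=ri; CLASS=ki; GRD=ma


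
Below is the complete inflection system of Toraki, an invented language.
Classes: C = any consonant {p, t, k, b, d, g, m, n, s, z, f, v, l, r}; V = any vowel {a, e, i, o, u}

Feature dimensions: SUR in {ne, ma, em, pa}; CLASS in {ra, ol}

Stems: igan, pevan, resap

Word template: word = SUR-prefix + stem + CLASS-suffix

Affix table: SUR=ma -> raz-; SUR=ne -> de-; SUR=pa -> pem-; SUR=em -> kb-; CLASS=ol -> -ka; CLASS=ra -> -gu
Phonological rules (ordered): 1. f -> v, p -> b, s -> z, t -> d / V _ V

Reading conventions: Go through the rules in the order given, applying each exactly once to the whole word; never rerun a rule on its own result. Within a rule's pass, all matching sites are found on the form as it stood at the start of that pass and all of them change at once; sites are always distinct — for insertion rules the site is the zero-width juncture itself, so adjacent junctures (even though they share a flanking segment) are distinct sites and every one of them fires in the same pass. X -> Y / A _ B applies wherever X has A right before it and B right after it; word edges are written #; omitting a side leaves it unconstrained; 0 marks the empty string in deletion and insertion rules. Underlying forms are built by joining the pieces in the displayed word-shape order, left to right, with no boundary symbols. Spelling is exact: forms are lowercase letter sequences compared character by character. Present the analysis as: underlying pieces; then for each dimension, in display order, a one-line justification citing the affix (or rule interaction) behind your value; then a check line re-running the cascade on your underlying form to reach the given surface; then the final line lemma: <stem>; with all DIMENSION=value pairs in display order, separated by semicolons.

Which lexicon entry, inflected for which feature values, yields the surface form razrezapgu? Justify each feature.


underlying: raz-resap-gu
SUR=ma - signalled by the affix raz-
CLASS=ra - signalled by the affix -gu
check: razresapgu -> razrezapgu
lemma: resap; SUR=ma; CLASS=ra


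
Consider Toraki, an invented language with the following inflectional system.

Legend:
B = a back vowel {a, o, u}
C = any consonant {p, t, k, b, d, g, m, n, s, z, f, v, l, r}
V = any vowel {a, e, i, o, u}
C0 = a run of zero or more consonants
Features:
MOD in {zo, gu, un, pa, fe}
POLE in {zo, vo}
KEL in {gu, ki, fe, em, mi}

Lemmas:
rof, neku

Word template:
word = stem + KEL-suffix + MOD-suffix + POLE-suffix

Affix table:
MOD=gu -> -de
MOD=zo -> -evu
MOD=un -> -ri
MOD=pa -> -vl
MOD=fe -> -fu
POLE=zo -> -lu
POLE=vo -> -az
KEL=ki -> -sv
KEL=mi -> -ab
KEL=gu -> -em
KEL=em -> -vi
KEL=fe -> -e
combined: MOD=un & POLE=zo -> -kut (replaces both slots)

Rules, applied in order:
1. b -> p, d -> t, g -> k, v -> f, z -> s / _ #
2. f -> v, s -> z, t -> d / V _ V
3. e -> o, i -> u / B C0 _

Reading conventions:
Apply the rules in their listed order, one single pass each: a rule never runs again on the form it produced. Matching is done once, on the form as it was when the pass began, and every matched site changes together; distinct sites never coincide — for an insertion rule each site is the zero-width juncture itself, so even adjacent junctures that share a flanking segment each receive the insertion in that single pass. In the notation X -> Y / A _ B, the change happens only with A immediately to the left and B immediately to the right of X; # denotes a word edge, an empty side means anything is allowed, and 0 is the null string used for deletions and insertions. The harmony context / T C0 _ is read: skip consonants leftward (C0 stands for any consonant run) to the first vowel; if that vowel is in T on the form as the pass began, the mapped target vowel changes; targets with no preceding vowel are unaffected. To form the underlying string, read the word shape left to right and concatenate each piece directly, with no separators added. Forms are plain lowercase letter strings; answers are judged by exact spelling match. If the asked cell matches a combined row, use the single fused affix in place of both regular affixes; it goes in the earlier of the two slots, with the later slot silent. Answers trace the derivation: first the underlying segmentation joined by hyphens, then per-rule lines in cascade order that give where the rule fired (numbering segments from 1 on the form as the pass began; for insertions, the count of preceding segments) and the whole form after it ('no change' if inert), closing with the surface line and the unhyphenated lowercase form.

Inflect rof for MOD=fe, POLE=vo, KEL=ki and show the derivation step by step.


underlying: rof-sv-fu-az
1. b -> p, d -> t, g -> k, v -> f, z -> s / _ #: fires at position(s) 9: rofsvfuas
2. f -> v, s -> z, t -> d / V _ V: no change
3. e -> o, i -> u / B C0 _: no change
surface: rofsvfuas


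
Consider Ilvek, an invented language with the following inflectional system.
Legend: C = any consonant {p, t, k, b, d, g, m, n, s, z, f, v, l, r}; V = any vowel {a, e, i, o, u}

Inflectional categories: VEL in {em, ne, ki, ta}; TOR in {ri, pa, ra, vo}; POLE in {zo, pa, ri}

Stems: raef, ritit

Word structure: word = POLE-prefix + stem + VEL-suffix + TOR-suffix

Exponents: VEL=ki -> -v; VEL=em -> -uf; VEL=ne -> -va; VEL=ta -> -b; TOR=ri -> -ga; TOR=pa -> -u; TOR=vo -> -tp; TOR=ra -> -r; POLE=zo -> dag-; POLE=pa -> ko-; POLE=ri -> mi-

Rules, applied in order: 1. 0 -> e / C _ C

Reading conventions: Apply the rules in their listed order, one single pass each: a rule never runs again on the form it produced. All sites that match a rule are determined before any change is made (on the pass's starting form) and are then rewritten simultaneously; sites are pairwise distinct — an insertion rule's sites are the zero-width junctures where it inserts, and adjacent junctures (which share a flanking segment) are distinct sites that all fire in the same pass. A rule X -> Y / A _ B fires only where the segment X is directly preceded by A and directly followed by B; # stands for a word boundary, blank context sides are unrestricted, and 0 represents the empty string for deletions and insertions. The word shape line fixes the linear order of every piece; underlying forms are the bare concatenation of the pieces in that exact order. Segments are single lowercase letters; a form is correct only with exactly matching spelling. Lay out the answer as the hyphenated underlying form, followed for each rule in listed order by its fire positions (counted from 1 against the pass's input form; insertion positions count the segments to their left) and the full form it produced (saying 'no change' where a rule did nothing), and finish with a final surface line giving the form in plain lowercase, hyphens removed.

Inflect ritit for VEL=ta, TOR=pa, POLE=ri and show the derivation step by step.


underlying: mi-ritit-b-u
1. 0 -> e / C _ C: inserts after position(s) 7: mirititebu
surface: mirititebu


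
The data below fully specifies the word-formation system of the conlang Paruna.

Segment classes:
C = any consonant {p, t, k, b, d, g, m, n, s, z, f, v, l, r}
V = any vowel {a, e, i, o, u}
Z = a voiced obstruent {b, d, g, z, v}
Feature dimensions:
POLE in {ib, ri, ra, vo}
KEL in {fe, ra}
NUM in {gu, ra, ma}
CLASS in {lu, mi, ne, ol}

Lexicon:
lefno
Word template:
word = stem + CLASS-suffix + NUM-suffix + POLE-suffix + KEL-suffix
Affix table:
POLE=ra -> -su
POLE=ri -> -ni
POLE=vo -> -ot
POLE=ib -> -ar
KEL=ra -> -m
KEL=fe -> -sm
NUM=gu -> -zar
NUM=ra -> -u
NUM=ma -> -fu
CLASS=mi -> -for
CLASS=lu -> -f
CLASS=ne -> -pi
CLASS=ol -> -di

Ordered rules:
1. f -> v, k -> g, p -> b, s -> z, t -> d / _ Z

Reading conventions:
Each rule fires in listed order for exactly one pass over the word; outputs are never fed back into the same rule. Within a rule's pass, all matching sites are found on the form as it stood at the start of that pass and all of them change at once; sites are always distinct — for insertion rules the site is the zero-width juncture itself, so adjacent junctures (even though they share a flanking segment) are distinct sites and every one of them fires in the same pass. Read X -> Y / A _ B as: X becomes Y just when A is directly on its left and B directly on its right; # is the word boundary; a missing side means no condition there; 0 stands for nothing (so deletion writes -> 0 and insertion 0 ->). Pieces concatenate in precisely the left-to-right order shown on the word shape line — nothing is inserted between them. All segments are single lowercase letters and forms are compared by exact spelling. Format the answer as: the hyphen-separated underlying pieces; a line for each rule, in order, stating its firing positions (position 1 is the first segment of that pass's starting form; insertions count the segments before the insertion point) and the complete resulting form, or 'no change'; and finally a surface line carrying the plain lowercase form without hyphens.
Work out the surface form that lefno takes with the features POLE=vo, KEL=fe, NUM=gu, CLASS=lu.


underlying: lefno-f-zar-ot-sm
1. f -> v, k -> g, p -> b, s -> z, t -> d / _ Z: fires at position(s) 6: lefnovzarotsm
surface: lefnovzarotsm


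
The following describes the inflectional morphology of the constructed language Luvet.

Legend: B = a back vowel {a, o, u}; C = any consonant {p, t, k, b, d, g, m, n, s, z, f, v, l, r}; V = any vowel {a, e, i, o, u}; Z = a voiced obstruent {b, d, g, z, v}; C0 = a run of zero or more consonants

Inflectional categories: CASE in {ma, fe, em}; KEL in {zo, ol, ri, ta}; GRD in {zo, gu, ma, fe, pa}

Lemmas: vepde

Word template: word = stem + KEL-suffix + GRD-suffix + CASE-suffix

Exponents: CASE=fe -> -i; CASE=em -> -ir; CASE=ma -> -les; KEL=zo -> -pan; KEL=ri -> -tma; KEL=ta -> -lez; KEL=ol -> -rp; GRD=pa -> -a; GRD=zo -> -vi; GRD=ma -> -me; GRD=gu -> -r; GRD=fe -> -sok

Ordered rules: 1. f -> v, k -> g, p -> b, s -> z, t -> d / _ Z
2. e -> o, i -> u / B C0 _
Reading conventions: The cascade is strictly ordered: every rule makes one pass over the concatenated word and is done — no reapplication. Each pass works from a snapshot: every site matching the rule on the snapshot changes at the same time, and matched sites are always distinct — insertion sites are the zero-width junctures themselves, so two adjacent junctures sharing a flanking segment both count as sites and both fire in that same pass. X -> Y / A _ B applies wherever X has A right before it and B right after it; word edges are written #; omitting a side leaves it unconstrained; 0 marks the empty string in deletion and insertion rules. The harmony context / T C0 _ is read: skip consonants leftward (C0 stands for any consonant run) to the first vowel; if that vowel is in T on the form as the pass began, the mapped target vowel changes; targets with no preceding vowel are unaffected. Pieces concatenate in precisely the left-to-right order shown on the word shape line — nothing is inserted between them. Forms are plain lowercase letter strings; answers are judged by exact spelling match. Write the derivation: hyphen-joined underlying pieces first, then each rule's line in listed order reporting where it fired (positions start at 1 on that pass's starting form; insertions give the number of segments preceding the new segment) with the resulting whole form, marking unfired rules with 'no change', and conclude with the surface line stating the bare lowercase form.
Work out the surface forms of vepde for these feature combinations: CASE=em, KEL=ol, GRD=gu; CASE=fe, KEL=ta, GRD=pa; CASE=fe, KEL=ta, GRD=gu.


cell CASE=em, KEL=ol, GRD=gu:
underlying: vepde-rp-r-ir
1. f -> v, k -> g, p -> b, s -> z, t -> d / _ Z: fires at position(s) 3: vebderprir
2. e -> o, i -> u / B C0 _: no change
surface: vebderprir

cell CASE=fe, KEL=ta, GRD=pa:
underlying: vepde-lez-a-i
1. f -> v, k -> g, p -> b, s -> z, t -> d / _ Z: fires at position(s) 3: vebdelezai
2. e -> o, i -> u / B C0 _: fires at position(s) 10: vebdelezau
surface: vebdelezau

cell CASE=fe, KEL=ta, GRD=gu:
underlying: vepde-lez-r-i
1. f -> v, k -> g, p -> b, s -> z, t -> d / _ Z: fires at position(s) 3: vebdelezri
2. e -> o, i -> u / B C0 _: no change
surface: vebdelezri


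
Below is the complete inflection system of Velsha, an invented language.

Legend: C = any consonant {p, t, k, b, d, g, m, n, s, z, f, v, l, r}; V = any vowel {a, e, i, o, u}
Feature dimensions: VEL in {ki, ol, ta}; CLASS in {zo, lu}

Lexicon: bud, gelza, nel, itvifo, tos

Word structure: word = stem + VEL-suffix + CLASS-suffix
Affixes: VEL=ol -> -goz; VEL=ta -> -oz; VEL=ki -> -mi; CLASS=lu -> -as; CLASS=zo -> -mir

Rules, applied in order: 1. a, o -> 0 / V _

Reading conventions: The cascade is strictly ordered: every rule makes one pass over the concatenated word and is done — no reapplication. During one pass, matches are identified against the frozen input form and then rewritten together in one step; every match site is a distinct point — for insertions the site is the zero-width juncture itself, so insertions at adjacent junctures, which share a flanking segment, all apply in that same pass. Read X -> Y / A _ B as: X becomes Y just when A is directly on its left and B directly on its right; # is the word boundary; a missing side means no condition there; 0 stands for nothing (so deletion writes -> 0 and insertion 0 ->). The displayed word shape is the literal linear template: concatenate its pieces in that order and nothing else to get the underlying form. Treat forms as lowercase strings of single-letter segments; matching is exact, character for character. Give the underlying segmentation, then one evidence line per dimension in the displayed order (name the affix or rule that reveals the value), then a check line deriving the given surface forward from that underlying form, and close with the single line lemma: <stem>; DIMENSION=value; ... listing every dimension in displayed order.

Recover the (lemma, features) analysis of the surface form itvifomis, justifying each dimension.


underlying: itvifo-mi-as
VEL=ki - signalled by the affix -mi
CLASS=lu - signalled by the affix -as
check: itvifomias -> itvifomis
lemma: itvifo; VEL=ki; CLASS=lu


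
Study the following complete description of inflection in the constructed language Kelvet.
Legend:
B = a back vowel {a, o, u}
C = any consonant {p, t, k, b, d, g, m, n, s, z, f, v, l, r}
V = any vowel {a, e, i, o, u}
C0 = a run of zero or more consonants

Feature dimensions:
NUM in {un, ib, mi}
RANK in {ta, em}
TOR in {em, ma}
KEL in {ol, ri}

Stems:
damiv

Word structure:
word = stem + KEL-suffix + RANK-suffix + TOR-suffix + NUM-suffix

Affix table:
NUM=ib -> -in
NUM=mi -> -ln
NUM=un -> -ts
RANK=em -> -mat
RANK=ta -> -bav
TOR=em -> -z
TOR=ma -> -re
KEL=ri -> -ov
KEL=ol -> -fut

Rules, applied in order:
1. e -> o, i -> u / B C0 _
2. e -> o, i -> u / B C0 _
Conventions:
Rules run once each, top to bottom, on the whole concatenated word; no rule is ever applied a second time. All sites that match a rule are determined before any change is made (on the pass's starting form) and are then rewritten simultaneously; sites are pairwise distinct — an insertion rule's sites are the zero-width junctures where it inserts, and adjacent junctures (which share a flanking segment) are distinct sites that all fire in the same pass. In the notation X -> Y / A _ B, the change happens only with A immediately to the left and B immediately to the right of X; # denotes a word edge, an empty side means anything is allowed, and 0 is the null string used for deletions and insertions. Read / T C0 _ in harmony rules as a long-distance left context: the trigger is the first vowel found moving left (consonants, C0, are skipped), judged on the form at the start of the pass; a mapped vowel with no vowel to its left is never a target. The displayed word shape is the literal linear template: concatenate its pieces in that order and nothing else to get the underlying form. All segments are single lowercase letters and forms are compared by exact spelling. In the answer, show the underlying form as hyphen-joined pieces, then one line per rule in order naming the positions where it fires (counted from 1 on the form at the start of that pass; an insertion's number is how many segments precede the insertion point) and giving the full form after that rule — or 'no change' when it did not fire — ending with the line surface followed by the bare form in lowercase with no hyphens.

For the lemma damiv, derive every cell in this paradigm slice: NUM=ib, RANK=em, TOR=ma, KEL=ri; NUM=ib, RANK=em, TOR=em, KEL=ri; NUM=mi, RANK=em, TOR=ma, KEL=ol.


cell NUM=ib, RANK=em, TOR=ma, KEL=ri:
underlying: damiv-ov-mat-re-in
1. e -> o, i -> u / B C0 _: fires at position(s) 4, 12: damuvovmatroin
2. e -> o, i -> u / B C0 _: fires at position(s) 13: damuvovmatroun
surface: damuvovmatroun

cell NUM=ib, RANK=em, TOR=em, KEL=ri:
underlying: damiv-ov-mat-z-in
1. e -> o, i -> u / B C0 _: fires at position(s) 4, 12: damuvovmatzun
2. e -> o, i -> u / B C0 _: no change
surface: damuvovmatzun

cell NUM=mi, RANK=em, TOR=ma, KEL=ol:
underlying: damiv-fut-mat-re-ln
1. e -> o, i -> u / B C0 _: fires at position(s) 4, 13: damuvfutmatroln
2. e -> o, i -> u / B C0 _: no change
surface: damuvfutmatroln
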